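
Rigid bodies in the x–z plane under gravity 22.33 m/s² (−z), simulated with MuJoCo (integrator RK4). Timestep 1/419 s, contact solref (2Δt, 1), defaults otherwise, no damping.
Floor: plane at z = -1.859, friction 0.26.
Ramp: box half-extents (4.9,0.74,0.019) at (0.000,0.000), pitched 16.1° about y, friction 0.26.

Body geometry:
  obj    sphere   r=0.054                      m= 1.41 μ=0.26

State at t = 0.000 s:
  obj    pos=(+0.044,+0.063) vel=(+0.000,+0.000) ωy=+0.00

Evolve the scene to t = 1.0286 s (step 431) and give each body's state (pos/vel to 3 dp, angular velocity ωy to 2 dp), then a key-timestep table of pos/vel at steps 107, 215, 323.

State at t = 1.0286 s:
  obj    pos=(+2.292,-0.586) vel=(+4.371,-1.262) ωy=+84.25

Key-timestep trajectory:
   step    t(s)  obj.x    obj.z    obj.vx   obj.vz 
    107  0.2554   +0.183  +0.023  +1.085  -0.313
    215  0.5131   +0.604  -0.098  +2.181  -0.629
    323  0.7709   +1.307  -0.301  +3.276  -0.946


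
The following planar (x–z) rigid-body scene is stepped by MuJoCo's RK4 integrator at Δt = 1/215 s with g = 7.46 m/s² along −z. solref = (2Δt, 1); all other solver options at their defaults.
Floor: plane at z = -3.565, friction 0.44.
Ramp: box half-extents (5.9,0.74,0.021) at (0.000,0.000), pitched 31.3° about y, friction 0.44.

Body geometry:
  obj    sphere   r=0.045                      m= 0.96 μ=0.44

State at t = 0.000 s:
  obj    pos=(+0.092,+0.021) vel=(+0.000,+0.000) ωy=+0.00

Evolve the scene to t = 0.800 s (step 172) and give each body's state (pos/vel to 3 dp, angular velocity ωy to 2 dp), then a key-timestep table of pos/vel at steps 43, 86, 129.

State at t = 0.800 s:
  obj    pos=(+0.849,-0.439) vel=(+1.892,-1.151) ωy=+49.20

Key-timestep trajectory:
   step    t(s)  obj.x    obj.z    obj.vx   obj.vz 
     43  0.2000   +0.139  -0.008  +0.473  -0.288
     86  0.4000   +0.281  -0.094  +0.946  -0.575
    129  0.6000   +0.518  -0.238  +1.419  -0.863


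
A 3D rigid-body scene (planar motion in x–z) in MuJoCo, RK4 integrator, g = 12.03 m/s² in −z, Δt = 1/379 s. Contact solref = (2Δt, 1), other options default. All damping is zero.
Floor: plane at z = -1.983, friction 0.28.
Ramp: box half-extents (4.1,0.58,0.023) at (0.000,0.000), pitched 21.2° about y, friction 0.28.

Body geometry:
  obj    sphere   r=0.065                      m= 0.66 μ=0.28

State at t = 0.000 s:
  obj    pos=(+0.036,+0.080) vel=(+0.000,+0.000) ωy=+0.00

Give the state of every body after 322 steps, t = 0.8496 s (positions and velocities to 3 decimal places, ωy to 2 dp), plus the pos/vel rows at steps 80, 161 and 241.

State at t = 0.8496 s:
  obj    pos=(+1.082,-0.325) vel=(+2.461,-0.955) ωy=+40.61

Key-timestep trajectory:
   step    t(s)  obj.x    obj.z    obj.vx   obj.vz 
     80  0.2111   +0.101  +0.055  +0.612  -0.237
    161  0.4248   +0.298  -0.021  +1.231  -0.477
    241  0.6359   +0.622  -0.147  +1.842  -0.715


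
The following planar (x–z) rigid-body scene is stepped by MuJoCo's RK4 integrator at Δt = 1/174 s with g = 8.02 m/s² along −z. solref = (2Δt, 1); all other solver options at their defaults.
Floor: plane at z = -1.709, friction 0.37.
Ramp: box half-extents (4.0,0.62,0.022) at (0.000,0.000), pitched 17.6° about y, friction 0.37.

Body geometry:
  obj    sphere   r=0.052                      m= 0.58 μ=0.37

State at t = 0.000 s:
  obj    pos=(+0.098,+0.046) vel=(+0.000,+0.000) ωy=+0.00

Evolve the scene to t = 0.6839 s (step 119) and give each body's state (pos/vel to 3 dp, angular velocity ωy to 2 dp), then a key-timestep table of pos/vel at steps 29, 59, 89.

State at t = 0.6839 s:
  obj    pos=(+0.484,-0.076) vel=(+1.129,-0.358) ωy=+22.77

Key-timestep trajectory:
   step    t(s)  obj.x    obj.z    obj.vx   obj.vz 
     29  0.1667   +0.121  +0.039  +0.275  -0.087
     59  0.3391   +0.193  +0.016  +0.560  -0.178
     89  0.5115   +0.314  -0.022  +0.845  -0.268


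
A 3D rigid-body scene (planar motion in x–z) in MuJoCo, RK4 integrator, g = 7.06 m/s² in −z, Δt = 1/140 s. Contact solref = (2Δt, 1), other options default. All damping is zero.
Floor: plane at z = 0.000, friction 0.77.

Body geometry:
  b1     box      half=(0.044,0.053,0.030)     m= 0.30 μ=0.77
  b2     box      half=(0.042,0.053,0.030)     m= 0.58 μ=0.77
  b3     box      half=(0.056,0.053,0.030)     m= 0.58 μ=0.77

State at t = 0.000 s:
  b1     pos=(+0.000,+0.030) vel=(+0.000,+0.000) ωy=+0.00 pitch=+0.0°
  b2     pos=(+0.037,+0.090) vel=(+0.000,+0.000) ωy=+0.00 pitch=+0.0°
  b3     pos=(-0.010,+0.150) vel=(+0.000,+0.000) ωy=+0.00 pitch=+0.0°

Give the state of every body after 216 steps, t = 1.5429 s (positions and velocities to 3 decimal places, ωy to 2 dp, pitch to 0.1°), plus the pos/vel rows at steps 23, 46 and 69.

State at t = 1.5429 s:
  b1     pos=(+0.000,+0.030) vel=(+0.000,+0.000) ωy=+0.00 pitch=+0.0°
  b2     pos=(+0.038,+0.090) vel=(+0.000,+0.000) ωy=+0.00 pitch=+0.1°
  b3     pos=(-0.134,+0.030) vel=(+0.000,+0.000) ωy=+0.00 pitch=+180.0°

Key-timestep trajectory:
   step    t(s)  b1.x    b1.z    b1.vx   b1.vz   b2.x    b2.z    b2.vx   b2.vz   b3.x    b3.z    b3.vx   b3.vz 
     23  0.1643   +0.000  +0.030  +0.001  +0.000   +0.037  +0.090  +0.001  +0.000   -0.018  +0.147  -0.106  -0.048
     46  0.3286   +0.000  +0.030  +0.001  +0.001   +0.037  +0.090  +0.002  +0.001   -0.049  +0.119  -0.346  -0.042
     69  0.4929   +0.000  +0.030  +0.000  +0.000   +0.037  +0.090  +0.000  +0.000   -0.114  +0.059  -0.412  -0.859


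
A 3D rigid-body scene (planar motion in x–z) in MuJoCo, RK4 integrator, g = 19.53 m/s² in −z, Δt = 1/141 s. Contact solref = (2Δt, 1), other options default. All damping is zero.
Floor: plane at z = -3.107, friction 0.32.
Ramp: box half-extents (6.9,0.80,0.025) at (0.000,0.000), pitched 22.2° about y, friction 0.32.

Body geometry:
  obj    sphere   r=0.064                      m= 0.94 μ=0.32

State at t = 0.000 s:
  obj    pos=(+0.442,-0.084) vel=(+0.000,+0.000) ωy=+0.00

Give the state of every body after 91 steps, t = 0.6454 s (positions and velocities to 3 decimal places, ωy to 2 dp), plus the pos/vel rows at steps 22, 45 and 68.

State at t = 0.6454 s:
  obj    pos=(+1.458,-0.499) vel=(+3.149,-1.285) ωy=+53.13

Key-timestep trajectory:
   step    t(s)  obj.x    obj.z    obj.vx   obj.vz 
     22  0.1560   +0.501  -0.109  +0.762  -0.311
     45  0.3191   +0.691  -0.186  +1.558  -0.636
     68  0.4823   +1.010  -0.316  +2.354  -0.960


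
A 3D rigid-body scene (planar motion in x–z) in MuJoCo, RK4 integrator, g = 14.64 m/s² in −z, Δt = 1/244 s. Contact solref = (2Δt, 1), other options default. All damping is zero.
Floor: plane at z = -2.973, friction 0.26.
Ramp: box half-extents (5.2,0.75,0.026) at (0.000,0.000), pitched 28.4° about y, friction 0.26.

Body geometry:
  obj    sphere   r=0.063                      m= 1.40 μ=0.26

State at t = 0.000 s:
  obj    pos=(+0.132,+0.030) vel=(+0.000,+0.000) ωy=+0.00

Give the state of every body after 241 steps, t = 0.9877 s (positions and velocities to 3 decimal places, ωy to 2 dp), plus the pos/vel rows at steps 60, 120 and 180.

State at t = 0.9877 s:
  obj    pos=(+2.266,-1.124) vel=(+4.321,-2.337) ωy=+77.96

Key-timestep trajectory:
   step    t(s)  obj.x    obj.z    obj.vx   obj.vz 
     60  0.2459   +0.264  -0.042  +1.076  -0.582
    120  0.4918   +0.661  -0.256  +2.152  -1.164
    180  0.7377   +1.323  -0.614  +3.228  -1.745


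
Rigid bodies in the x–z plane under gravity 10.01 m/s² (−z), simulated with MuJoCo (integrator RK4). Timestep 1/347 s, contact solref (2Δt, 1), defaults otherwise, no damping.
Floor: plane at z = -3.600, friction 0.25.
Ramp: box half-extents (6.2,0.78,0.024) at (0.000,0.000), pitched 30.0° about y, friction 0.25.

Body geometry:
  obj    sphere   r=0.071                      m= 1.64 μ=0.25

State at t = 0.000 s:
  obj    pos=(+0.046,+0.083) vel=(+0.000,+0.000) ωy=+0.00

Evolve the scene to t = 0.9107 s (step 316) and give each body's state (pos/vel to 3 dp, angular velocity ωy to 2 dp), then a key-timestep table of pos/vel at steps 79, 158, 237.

State at t = 0.9107 s:
  obj    pos=(+1.330,-0.658) vel=(+2.820,-1.628) ωy=+45.85

Key-timestep trajectory:
   step    t(s)  obj.x    obj.z    obj.vx   obj.vz 
     79  0.2277   +0.126  +0.037  +0.705  -0.407
    158  0.4553   +0.367  -0.102  +1.410  -0.814
    237  0.6830   +0.768  -0.334  +2.115  -1.221


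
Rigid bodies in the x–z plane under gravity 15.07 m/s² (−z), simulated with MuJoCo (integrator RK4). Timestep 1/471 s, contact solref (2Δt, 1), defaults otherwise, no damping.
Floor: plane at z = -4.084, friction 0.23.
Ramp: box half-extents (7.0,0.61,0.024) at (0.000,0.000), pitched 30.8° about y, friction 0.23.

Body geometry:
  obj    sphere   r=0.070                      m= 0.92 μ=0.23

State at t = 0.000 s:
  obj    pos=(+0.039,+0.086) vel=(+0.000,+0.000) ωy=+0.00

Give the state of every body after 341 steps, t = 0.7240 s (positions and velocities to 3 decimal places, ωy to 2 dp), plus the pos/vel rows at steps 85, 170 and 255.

State at t = 0.7240 s:
  obj    pos=(+1.280,-0.654) vel=(+3.428,-2.043) ωy=+57.00

Key-timestep trajectory:
   step    t(s)  obj.x    obj.z    obj.vx   obj.vz 
     85  0.1805   +0.116  +0.040  +0.855  -0.509
    170  0.3609   +0.348  -0.098  +1.709  -1.019
    255  0.5414   +0.733  -0.328  +2.563  -1.528


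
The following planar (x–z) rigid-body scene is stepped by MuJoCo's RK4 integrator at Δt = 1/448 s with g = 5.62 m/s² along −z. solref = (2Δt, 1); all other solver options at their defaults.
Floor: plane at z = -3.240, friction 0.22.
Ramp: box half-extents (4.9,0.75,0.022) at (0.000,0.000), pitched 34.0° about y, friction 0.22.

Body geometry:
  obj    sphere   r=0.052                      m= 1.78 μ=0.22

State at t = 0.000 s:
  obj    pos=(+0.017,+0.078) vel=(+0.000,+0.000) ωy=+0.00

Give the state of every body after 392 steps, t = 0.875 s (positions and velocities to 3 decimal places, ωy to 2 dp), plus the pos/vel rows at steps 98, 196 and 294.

State at t = 0.875 s:
  obj    pos=(+0.729,-0.403) vel=(+1.628,-1.098) ωy=+37.77

Key-timestep trajectory:
   step    t(s)  obj.x    obj.z    obj.vx   obj.vz 
     98  0.2188   +0.061  +0.048  +0.407  -0.275
    196  0.4375   +0.195  -0.042  +0.814  -0.549
    294  0.6562   +0.418  -0.193  +1.221  -0.824


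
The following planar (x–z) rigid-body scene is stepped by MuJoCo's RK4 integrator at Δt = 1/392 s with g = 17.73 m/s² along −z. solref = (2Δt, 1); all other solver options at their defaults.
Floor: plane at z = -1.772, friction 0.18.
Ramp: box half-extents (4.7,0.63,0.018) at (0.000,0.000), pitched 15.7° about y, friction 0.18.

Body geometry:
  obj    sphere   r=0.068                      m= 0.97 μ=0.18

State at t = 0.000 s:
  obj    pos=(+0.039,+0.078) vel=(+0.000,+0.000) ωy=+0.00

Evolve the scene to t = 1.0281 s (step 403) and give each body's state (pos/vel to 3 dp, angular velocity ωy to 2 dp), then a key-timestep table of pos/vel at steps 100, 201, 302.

State at t = 1.0281 s:
  obj    pos=(+1.783,-0.412) vel=(+3.392,-0.953) ωy=+51.81

Key-timestep trajectory:
   step    t(s)  obj.x    obj.z    obj.vx   obj.vz 
    100  0.2551   +0.146  +0.048  +0.842  -0.237
    201  0.5128   +0.473  -0.044  +1.692  -0.476
    302  0.7704   +1.018  -0.197  +2.542  -0.714


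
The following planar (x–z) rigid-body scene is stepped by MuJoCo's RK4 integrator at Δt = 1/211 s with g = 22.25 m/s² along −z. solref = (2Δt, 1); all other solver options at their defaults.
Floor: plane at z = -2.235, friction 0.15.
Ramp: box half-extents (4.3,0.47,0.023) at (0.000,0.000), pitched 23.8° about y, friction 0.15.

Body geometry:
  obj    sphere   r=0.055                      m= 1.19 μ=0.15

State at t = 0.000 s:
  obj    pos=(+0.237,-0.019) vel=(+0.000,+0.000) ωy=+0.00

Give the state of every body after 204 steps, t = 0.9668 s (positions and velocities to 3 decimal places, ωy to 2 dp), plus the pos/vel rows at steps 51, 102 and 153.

State at t = 0.9668 s:
  obj    pos=(+2.980,-1.229) vel=(+5.674,-2.502) ωy=+112.71

Key-timestep trajectory:
   step    t(s)  obj.x    obj.z    obj.vx   obj.vz 
     51  0.2417   +0.408  -0.095  +1.419  -0.626
    102  0.4834   +0.923  -0.322  +2.837  -1.251
    153  0.7251   +1.780  -0.700  +4.255  -1.877


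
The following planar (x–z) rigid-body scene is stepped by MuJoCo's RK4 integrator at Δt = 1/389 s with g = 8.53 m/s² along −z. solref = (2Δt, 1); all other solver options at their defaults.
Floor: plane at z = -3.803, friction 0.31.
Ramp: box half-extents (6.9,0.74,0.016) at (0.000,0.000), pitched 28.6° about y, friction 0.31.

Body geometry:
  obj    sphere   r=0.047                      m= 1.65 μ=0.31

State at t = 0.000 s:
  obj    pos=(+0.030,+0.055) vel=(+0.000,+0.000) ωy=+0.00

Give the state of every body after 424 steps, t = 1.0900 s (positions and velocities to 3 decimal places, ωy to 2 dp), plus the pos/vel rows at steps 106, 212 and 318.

State at t = 1.0900 s:
  obj    pos=(+1.551,-0.774) vel=(+2.791,-1.522) ωy=+67.63

Key-timestep trajectory:
   step    t(s)  obj.x    obj.z    obj.vx   obj.vz 
    106  0.2725   +0.125  +0.003  +0.698  -0.380
    212  0.5450   +0.410  -0.152  +1.396  -0.761
    318  0.8175   +0.886  -0.411  +2.093  -1.141


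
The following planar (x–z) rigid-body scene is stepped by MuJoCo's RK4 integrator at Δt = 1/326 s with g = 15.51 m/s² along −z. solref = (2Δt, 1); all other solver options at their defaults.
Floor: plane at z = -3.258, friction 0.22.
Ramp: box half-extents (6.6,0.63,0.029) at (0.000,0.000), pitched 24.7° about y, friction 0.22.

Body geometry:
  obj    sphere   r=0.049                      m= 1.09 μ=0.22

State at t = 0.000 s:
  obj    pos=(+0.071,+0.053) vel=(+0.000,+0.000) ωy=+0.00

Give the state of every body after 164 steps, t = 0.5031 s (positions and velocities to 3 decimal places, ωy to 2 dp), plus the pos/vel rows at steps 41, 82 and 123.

State at t = 0.5031 s:
  obj    pos=(+0.603,-0.192) vel=(+2.116,-0.973) ωy=+47.52

Key-timestep trajectory:
   step    t(s)  obj.x    obj.z    obj.vx   obj.vz 
     41  0.1258   +0.104  +0.038  +0.529  -0.243
     82  0.2515   +0.204  -0.008  +1.058  -0.487
    123  0.3773   +0.371  -0.085  +1.587  -0.730


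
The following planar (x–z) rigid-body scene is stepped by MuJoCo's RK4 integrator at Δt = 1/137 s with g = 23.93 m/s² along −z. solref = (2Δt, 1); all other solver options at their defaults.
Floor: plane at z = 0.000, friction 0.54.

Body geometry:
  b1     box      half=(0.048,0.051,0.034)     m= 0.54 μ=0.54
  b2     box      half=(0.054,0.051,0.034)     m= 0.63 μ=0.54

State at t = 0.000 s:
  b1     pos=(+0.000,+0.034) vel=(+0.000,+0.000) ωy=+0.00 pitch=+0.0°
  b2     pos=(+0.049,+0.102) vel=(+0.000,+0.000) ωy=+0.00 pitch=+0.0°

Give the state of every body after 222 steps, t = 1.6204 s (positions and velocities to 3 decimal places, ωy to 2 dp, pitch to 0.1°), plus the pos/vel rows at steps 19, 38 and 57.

State at t = 1.6204 s:
  b1     pos=(+0.000,+0.034) vel=(+0.000,+0.000) ωy=+0.00 pitch=+0.0°
  b2     pos=(+0.098,+0.054) vel=(+0.000,+0.000) ωy=+0.00 pitch=+90.0°

Key-timestep trajectory:
   step    t(s)  b1.x    b1.z    b1.vx   b1.vz   b2.x    b2.z    b2.vx   b2.vz 
     19  0.1387   +0.000  +0.034  -0.001  +0.000   +0.054  +0.101  +0.109  -0.019
     38  0.2774   +0.000  +0.034  +0.000  +0.000   +0.098  +0.051  +0.568  -0.150
     57  0.4161   +0.000  +0.034  +0.000  +0.000   +0.096  +0.053  -0.128  +0.050


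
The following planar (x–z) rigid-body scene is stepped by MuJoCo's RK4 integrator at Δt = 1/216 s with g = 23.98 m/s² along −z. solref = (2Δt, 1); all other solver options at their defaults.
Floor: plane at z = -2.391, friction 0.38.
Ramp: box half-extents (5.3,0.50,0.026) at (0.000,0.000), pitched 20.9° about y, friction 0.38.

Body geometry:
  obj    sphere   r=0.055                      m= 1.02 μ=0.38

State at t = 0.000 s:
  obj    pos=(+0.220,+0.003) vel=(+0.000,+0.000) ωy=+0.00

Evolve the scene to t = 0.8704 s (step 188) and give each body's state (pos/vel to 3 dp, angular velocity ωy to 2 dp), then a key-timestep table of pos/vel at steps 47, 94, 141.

State at t = 0.8704 s:
  obj    pos=(+2.382,-0.823) vel=(+4.968,-1.897) ωy=+96.68

Key-timestep trajectory:
   step    t(s)  obj.x    obj.z    obj.vx   obj.vz 
     47  0.2176   +0.355  -0.049  +1.242  -0.474
     94  0.4352   +0.761  -0.204  +2.484  -0.949
    141  0.6528   +1.436  -0.462  +3.726  -1.423


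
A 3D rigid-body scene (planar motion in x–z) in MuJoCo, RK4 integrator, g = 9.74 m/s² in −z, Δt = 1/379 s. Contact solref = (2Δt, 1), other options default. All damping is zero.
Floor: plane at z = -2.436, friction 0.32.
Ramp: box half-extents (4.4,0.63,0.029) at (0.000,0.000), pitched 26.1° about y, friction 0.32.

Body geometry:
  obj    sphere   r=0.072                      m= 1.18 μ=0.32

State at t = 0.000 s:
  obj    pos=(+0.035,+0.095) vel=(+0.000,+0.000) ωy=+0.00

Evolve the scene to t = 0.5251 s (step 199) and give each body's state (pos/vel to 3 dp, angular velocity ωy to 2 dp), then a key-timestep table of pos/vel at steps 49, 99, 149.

State at t = 0.5251 s:
  obj    pos=(+0.414,-0.090) vel=(+1.443,-0.707) ωy=+22.32

Key-timestep trajectory:
   step    t(s)  obj.x    obj.z    obj.vx   obj.vz 
     49  0.1293   +0.058  +0.084  +0.355  -0.174
     99  0.2612   +0.129  +0.049  +0.718  -0.352
    149  0.3931   +0.248  -0.009  +1.081  -0.529


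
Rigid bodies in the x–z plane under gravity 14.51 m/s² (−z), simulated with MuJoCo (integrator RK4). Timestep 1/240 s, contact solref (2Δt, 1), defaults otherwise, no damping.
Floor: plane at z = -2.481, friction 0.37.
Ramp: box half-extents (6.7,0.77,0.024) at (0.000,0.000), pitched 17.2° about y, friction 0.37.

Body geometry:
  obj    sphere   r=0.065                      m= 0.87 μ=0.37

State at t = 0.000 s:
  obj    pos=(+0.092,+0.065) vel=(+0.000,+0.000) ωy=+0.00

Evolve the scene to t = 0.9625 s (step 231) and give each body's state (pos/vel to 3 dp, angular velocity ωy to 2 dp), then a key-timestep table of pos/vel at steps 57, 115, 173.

State at t = 0.9625 s:
  obj    pos=(+1.448,-0.355) vel=(+2.818,-0.872) ωy=+45.38

Key-timestep trajectory:
   step    t(s)  obj.x    obj.z    obj.vx   obj.vz 
     57  0.2375   +0.175  +0.039  +0.695  -0.215
    115  0.4792   +0.428  -0.039  +1.403  -0.434
    173  0.7208   +0.853  -0.171  +2.110  -0.653


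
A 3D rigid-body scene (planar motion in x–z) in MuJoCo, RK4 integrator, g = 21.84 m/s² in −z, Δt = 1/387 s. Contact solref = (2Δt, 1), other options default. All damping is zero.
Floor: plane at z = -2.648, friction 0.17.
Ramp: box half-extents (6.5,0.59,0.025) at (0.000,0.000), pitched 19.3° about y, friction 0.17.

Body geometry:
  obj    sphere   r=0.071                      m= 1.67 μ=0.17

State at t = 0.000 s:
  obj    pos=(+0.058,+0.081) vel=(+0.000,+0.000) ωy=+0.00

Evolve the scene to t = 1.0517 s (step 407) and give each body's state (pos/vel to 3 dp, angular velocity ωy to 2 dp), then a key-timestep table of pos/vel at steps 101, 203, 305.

State at t = 1.0517 s:
  obj    pos=(+2.749,-0.861) vel=(+5.118,-1.792) ωy=+76.37

Key-timestep trajectory:
   step    t(s)  obj.x    obj.z    obj.vx   obj.vz 
    101  0.2610   +0.224  +0.023  +1.270  -0.445
    203  0.5245   +0.728  -0.153  +2.553  -0.894
    305  0.7881   +1.570  -0.448  +3.835  -1.343


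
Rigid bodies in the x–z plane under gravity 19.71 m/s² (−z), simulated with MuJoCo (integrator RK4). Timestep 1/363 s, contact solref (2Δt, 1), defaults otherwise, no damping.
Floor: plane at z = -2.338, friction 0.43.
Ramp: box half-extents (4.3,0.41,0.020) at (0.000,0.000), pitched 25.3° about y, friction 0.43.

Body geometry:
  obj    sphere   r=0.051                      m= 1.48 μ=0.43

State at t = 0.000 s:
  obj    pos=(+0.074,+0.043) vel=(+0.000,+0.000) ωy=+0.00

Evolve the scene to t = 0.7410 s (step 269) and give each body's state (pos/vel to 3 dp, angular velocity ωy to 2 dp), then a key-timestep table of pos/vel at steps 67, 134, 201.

State at t = 0.7410 s:
  obj    pos=(+1.568,-0.663) vel=(+4.031,-1.905) ωy=+87.41

Key-timestep trajectory:
   step    t(s)  obj.x    obj.z    obj.vx   obj.vz 
     67  0.1846   +0.167  +0.000  +1.004  -0.475
    134  0.3691   +0.445  -0.132  +2.008  -0.949
    201  0.5537   +0.908  -0.351  +3.012  -1.424


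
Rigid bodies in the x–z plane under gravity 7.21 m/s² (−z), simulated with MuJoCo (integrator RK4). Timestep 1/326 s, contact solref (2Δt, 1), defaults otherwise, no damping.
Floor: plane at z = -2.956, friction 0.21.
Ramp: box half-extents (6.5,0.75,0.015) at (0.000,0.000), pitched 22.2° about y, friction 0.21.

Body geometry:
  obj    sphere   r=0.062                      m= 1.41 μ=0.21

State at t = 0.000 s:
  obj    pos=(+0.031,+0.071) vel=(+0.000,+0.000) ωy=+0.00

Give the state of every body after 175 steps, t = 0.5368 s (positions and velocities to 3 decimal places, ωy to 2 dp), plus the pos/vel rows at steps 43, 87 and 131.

State at t = 0.5368 s:
  obj    pos=(+0.291,-0.035) vel=(+0.967,-0.395) ωy=+16.84

Key-timestep trajectory:
   step    t(s)  obj.x    obj.z    obj.vx   obj.vz 
     43  0.1319   +0.047  +0.064  +0.238  -0.097
     87  0.2669   +0.095  +0.044  +0.481  -0.196
    131  0.4018   +0.176  +0.011  +0.724  -0.295


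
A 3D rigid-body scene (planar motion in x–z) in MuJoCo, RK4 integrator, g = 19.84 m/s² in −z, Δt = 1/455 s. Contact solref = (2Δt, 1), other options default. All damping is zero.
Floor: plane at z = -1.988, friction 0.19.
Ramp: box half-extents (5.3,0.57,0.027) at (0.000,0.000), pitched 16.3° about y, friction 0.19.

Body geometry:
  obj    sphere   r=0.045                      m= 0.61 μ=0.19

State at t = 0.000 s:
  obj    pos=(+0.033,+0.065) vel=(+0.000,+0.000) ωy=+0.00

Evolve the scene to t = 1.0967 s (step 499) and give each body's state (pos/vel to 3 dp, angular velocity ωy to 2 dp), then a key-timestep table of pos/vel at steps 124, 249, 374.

State at t = 1.0967 s:
  obj    pos=(+2.329,-0.606) vel=(+4.187,-1.224) ωy=+96.93

Key-timestep trajectory:
   step    t(s)  obj.x    obj.z    obj.vx   obj.vz 
    124  0.2725   +0.175  +0.024  +1.040  -0.304
    249  0.5473   +0.605  -0.102  +2.089  -0.611
    374  0.8220   +1.323  -0.312  +3.138  -0.918


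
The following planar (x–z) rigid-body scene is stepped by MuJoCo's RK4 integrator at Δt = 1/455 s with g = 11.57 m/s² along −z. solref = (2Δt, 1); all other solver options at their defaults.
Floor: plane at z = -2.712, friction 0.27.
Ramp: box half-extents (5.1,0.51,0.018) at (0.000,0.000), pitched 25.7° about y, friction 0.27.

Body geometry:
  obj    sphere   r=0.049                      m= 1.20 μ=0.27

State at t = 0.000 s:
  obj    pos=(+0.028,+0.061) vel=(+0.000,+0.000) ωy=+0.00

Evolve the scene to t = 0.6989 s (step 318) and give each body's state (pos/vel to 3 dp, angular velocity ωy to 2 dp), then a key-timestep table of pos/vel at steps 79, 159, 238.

State at t = 0.6989 s:
  obj    pos=(+0.817,-0.319) vel=(+2.257,-1.086) ωy=+51.11

Key-timestep trajectory:
   step    t(s)  obj.x    obj.z    obj.vx   obj.vz 
     79  0.1736   +0.077  +0.037  +0.561  -0.270
    159  0.3495   +0.225  -0.034  +1.129  -0.543
    238  0.5231   +0.470  -0.152  +1.689  -0.813


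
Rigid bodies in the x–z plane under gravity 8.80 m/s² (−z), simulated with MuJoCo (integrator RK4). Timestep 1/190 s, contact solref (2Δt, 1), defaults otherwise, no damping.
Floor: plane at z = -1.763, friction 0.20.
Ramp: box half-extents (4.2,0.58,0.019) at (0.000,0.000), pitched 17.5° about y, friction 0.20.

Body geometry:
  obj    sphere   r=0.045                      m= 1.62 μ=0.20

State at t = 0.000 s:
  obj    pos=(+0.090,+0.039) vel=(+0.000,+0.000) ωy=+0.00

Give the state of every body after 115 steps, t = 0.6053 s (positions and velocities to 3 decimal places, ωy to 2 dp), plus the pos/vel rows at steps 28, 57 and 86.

State at t = 0.6053 s:
  obj    pos=(+0.420,-0.065) vel=(+1.091,-0.344) ωy=+25.42

Key-timestep trajectory:
   step    t(s)  obj.x    obj.z    obj.vx   obj.vz 
     28  0.1474   +0.110  +0.033  +0.266  -0.084
     57  0.3000   +0.171  +0.013  +0.541  -0.171
     86  0.4526   +0.275  -0.019  +0.816  -0.257


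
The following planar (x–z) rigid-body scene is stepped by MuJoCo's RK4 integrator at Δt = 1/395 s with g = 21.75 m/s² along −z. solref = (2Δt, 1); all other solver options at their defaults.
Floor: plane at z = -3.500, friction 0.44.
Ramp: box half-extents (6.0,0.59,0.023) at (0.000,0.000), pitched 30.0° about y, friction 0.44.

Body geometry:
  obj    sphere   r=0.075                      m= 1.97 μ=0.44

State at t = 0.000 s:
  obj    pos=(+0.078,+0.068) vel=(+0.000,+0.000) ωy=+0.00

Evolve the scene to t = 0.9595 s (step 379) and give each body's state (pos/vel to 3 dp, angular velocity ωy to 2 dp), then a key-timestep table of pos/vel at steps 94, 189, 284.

State at t = 0.9595 s:
  obj    pos=(+3.175,-1.720) vel=(+6.455,-3.727) ωy=+99.37

Key-timestep trajectory:
   step    t(s)  obj.x    obj.z    obj.vx   obj.vz 
     94  0.2380   +0.269  -0.042  +1.601  -0.924
    189  0.4785   +0.848  -0.377  +3.219  -1.858
    284  0.7190   +1.817  -0.936  +4.837  -2.793


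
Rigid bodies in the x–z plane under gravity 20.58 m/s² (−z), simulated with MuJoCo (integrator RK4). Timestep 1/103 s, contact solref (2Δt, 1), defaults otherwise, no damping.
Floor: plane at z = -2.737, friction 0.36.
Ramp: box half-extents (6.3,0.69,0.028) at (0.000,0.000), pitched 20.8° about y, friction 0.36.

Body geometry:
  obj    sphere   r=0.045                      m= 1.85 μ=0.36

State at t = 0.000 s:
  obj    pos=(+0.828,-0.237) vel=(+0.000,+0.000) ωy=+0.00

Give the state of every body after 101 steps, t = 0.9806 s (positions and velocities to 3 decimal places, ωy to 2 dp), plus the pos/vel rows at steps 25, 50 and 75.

State at t = 0.9806 s:
  obj    pos=(+3.174,-1.128) vel=(+4.784,-1.817) ωy=+113.74

Key-timestep trajectory:
   step    t(s)  obj.x    obj.z    obj.vx   obj.vz 
     25  0.2427   +0.972  -0.291  +1.184  -0.450
     50  0.4854   +1.403  -0.455  +2.368  -0.900
     75  0.7282   +2.122  -0.728  +3.552  -1.349


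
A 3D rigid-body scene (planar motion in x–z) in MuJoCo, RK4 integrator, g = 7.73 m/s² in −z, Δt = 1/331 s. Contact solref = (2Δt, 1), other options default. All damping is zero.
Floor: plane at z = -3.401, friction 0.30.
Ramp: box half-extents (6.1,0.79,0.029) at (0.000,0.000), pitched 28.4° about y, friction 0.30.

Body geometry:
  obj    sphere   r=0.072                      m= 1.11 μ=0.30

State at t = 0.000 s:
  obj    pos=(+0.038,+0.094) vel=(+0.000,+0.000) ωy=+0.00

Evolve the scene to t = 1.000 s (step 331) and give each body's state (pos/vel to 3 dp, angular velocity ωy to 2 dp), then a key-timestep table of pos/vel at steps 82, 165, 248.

State at t = 1.000 s:
  obj    pos=(+1.193,-0.530) vel=(+2.310,-1.249) ωy=+36.47

Key-timestep trajectory:
   step    t(s)  obj.x    obj.z    obj.vx   obj.vz 
     82  0.2477   +0.109  +0.056  +0.572  -0.309
    165  0.4985   +0.325  -0.061  +1.152  -0.623
    248  0.7492   +0.687  -0.256  +1.731  -0.936


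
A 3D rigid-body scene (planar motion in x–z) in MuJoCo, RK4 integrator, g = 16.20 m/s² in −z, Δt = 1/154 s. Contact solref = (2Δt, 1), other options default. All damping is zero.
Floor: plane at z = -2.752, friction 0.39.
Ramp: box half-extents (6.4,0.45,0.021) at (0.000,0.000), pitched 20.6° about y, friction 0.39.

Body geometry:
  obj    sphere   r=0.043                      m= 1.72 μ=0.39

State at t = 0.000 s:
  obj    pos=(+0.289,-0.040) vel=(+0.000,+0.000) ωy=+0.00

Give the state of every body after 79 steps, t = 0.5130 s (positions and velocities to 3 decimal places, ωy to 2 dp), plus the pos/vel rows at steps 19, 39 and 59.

State at t = 0.5130 s:
  obj    pos=(+0.790,-0.229) vel=(+1.955,-0.735) ωy=+48.55

Key-timestep trajectory:
   step    t(s)  obj.x    obj.z    obj.vx   obj.vz 
     19  0.1234   +0.318  -0.051  +0.470  -0.177
     39  0.2532   +0.411  -0.086  +0.965  -0.363
     59  0.3831   +0.569  -0.145  +1.460  -0.549


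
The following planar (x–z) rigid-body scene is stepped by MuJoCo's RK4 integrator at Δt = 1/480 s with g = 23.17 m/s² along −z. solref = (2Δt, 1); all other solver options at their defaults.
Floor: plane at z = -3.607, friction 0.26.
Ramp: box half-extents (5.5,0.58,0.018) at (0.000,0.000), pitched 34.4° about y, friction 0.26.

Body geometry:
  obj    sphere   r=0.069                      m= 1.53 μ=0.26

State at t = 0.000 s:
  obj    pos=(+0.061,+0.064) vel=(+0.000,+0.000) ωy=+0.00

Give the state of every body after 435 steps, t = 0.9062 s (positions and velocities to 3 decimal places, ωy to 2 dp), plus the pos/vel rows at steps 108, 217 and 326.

State at t = 0.9062 s:
  obj    pos=(+3.229,-2.106) vel=(+6.992,-4.788) ωy=+122.79

Key-timestep trajectory:
   step    t(s)  obj.x    obj.z    obj.vx   obj.vz 
    108  0.2250   +0.256  -0.070  +1.736  -1.189
    217  0.4521   +0.849  -0.476  +3.488  -2.388
    326  0.6792   +1.840  -1.155  +5.240  -3.588


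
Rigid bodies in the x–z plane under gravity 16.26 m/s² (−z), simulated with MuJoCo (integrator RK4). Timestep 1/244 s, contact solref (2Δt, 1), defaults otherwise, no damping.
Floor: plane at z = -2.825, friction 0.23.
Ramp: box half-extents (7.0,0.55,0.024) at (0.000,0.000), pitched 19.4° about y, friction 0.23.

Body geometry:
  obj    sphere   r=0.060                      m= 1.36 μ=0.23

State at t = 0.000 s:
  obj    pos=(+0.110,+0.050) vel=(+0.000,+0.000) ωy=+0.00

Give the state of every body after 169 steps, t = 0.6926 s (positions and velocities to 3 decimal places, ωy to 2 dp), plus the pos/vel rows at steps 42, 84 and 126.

State at t = 0.6926 s:
  obj    pos=(+0.983,-0.257) vel=(+2.520,-0.888) ωy=+44.52

Key-timestep trajectory:
   step    t(s)  obj.x    obj.z    obj.vx   obj.vz 
     42  0.1721   +0.164  +0.031  +0.626  -0.221
     84  0.3443   +0.326  -0.026  +1.253  -0.441
    126  0.5164   +0.595  -0.121  +1.879  -0.662


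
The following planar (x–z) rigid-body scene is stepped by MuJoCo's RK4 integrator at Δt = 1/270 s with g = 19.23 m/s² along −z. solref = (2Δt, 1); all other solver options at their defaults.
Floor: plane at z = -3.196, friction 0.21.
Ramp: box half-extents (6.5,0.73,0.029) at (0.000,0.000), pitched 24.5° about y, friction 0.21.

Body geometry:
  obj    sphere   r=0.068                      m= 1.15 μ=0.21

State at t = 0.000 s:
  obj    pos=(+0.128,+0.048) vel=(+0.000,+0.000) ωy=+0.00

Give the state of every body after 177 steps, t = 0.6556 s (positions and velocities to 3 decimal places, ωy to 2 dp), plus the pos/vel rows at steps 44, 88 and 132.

State at t = 0.6556 s:
  obj    pos=(+1.242,-0.459) vel=(+3.398,-1.549) ωy=+54.90

Key-timestep trajectory:
   step    t(s)  obj.x    obj.z    obj.vx   obj.vz 
     44  0.1630   +0.197  +0.017  +0.845  -0.385
     88  0.3259   +0.403  -0.077  +1.690  -0.770
    132  0.4889   +0.748  -0.234  +2.534  -1.155


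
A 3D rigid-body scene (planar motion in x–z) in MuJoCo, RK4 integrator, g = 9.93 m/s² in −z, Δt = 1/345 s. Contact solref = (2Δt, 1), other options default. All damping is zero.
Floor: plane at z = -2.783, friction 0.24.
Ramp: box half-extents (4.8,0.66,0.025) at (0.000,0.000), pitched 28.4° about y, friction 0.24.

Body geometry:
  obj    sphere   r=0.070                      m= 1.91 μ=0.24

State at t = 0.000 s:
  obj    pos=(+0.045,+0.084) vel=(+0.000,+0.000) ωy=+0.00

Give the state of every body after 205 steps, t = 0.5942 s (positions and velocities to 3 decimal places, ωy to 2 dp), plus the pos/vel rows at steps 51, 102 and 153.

State at t = 0.5942 s:
  obj    pos=(+0.569,-0.200) vel=(+1.763,-0.953) ωy=+28.63

Key-timestep trajectory:
   step    t(s)  obj.x    obj.z    obj.vx   obj.vz 
     51  0.1478   +0.077  +0.066  +0.439  -0.237
    102  0.2957   +0.175  +0.014  +0.877  -0.474
    153  0.4435   +0.337  -0.074  +1.316  -0.712


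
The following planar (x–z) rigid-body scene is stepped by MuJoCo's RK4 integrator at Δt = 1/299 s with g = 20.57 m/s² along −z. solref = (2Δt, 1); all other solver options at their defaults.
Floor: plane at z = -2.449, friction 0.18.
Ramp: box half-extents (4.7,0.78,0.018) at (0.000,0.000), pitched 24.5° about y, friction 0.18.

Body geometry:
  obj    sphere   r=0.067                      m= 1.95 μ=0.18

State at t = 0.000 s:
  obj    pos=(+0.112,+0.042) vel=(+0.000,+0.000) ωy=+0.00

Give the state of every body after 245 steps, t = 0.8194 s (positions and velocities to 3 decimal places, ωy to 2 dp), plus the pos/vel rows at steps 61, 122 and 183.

State at t = 0.8194 s:
  obj    pos=(+1.974,-0.806) vel=(+4.543,-2.071) ωy=+74.50

Key-timestep trajectory:
   step    t(s)  obj.x    obj.z    obj.vx   obj.vz 
     61  0.2040   +0.228  -0.010  +1.131  -0.516
    122  0.4080   +0.574  -0.168  +2.263  -1.031
    183  0.6120   +1.151  -0.431  +3.394  -1.547


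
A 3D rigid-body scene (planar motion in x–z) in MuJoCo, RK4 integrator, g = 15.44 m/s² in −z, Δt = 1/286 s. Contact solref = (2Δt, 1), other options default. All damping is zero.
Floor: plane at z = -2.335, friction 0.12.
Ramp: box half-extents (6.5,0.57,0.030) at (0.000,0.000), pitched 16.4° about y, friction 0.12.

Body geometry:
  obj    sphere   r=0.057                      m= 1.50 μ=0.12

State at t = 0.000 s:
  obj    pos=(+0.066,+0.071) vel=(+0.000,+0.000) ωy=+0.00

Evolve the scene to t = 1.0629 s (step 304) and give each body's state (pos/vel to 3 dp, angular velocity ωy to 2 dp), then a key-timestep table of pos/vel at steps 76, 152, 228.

State at t = 1.0629 s:
  obj    pos=(+1.754,-0.425) vel=(+3.175,-0.935) ωy=+58.06

Key-timestep trajectory:
   step    t(s)  obj.x    obj.z    obj.vx   obj.vz 
     76  0.2657   +0.172  +0.040  +0.794  -0.234
    152  0.5315   +0.488  -0.053  +1.588  -0.467
    228  0.7972   +1.015  -0.208  +2.382  -0.701


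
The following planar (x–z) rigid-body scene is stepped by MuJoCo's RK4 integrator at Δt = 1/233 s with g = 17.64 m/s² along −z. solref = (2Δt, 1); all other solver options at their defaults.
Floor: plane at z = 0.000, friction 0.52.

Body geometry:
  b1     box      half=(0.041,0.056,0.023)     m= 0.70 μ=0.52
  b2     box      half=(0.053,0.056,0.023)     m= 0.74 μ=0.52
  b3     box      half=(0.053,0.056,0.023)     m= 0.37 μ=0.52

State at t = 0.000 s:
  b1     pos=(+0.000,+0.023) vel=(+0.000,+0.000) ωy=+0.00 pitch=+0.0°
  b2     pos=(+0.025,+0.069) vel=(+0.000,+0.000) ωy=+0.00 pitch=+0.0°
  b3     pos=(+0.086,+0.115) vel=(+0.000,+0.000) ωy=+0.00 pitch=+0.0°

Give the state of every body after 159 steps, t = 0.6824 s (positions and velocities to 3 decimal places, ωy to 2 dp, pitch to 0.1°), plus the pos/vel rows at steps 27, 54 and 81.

State at t = 0.6824 s:
  b1     pos=(+0.000,+0.023) vel=(+0.000,+0.000) ωy=+0.00 pitch=+0.0°
  b2     pos=(+0.025,+0.069) vel=(+0.000,+0.000) ωy=+0.00 pitch=+0.0°
  b3     pos=(+0.109,+0.053) vel=(+0.000,+0.000) ωy=+0.00 pitch=+90.0°

Key-timestep trajectory:
   step    t(s)  b1.x    b1.z    b1.vx   b1.vz   b2.x    b2.z    b2.vx   b2.vz   b3.x    b3.z    b3.vx   b3.vz 
     27  0.1159   +0.000  +0.023  +0.000  +0.000   +0.025  +0.069  +0.001  +0.001   +0.099  +0.104  +0.210  -0.329
     54  0.2318   +0.000  +0.023  +0.000  +0.000   +0.025  +0.069  +0.000  +0.000   +0.110  +0.053  -0.174  -0.059
     81  0.3476   +0.000  +0.023  +0.000  +0.000   +0.025  +0.069  +0.000  +0.000   +0.109  +0.053  -0.085  -0.032


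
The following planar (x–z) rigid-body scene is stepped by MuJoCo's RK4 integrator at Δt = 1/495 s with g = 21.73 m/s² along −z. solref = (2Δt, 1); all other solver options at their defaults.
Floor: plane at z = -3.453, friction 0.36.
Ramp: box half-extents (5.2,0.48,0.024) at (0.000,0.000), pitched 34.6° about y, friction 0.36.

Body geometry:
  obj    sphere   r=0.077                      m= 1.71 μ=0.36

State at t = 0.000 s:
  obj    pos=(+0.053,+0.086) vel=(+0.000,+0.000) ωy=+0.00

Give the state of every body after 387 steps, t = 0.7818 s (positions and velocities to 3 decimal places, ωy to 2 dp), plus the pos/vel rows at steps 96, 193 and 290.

State at t = 0.7818 s:
  obj    pos=(+2.270,-1.444) vel=(+5.672,-3.913) ωy=+89.48

Key-timestep trajectory:
   step    t(s)  obj.x    obj.z    obj.vx   obj.vz 
     96  0.1939   +0.190  -0.008  +1.407  -0.971
    193  0.3899   +0.605  -0.294  +2.829  -1.952
    290  0.5859   +1.298  -0.773  +4.251  -2.932


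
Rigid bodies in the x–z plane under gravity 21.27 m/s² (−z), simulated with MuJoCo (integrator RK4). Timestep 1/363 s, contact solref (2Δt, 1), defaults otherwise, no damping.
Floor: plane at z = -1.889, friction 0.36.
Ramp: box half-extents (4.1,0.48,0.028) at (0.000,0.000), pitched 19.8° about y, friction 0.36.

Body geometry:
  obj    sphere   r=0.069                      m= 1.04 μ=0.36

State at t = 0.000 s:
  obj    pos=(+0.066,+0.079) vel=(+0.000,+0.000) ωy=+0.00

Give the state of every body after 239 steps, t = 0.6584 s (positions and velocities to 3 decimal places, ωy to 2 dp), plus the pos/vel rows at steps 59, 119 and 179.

State at t = 0.6584 s:
  obj    pos=(+1.116,-0.299) vel=(+3.188,-1.148) ωy=+49.10

Key-timestep trajectory:
   step    t(s)  obj.x    obj.z    obj.vx   obj.vz 
     59  0.1625   +0.130  +0.056  +0.787  -0.283
    119  0.3278   +0.326  -0.014  +1.587  -0.572
    179  0.4931   +0.655  -0.133  +2.388  -0.860


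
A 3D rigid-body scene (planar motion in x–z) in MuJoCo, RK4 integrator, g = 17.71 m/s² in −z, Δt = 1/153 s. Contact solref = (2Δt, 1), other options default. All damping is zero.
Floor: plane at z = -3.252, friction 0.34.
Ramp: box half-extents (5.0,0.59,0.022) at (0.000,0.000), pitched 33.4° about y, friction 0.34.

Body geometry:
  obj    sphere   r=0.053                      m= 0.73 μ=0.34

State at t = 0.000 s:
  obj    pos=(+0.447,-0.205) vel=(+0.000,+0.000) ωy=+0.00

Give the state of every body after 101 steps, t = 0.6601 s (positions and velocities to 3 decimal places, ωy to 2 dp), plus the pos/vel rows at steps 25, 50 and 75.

State at t = 0.6601 s:
  obj    pos=(+1.714,-1.040) vel=(+3.838,-2.531) ωy=+86.70

Key-timestep trajectory:
   step    t(s)  obj.x    obj.z    obj.vx   obj.vz 
     25  0.1634   +0.525  -0.256  +0.950  -0.627
     50  0.3268   +0.758  -0.410  +1.900  -1.253
     75  0.4902   +1.146  -0.666  +2.850  -1.879


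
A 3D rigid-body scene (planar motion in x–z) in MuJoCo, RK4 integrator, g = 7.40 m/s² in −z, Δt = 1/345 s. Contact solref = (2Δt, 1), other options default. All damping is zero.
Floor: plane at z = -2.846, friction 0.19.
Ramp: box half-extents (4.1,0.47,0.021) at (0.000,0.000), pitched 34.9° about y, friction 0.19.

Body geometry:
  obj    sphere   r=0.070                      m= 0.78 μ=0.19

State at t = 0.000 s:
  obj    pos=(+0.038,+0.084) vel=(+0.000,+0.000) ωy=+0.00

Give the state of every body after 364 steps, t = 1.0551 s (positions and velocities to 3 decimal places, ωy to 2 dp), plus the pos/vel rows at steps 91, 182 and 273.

State at t = 1.0551 s:
  obj    pos=(+1.448,-0.899) vel=(+2.667,-1.867) ωy=+43.27

Key-timestep trajectory:
   step    t(s)  obj.x    obj.z    obj.vx   obj.vz 
     91  0.2638   +0.127  +0.022  +0.669  -0.469
    182  0.5275   +0.392  -0.162  +1.337  -0.931
    273  0.7913   +0.832  -0.469  +2.001  -1.400


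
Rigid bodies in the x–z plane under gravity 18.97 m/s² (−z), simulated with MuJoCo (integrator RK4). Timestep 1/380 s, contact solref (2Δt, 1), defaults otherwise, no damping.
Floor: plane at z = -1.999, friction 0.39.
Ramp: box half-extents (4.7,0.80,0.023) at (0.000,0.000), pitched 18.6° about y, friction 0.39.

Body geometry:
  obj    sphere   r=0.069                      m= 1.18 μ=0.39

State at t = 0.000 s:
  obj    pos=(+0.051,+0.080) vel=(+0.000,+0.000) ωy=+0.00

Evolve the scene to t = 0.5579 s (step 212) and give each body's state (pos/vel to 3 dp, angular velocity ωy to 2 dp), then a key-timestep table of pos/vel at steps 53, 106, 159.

State at t = 0.5579 s:
  obj    pos=(+0.689,-0.135) vel=(+2.285,-0.769) ωy=+34.94

Key-timestep trajectory:
   step    t(s)  obj.x    obj.z    obj.vx   obj.vz 
     53  0.1395   +0.091  +0.066  +0.571  -0.192
    106  0.2789   +0.210  +0.026  +1.143  -0.385
    159  0.4184   +0.410  -0.041  +1.714  -0.577
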